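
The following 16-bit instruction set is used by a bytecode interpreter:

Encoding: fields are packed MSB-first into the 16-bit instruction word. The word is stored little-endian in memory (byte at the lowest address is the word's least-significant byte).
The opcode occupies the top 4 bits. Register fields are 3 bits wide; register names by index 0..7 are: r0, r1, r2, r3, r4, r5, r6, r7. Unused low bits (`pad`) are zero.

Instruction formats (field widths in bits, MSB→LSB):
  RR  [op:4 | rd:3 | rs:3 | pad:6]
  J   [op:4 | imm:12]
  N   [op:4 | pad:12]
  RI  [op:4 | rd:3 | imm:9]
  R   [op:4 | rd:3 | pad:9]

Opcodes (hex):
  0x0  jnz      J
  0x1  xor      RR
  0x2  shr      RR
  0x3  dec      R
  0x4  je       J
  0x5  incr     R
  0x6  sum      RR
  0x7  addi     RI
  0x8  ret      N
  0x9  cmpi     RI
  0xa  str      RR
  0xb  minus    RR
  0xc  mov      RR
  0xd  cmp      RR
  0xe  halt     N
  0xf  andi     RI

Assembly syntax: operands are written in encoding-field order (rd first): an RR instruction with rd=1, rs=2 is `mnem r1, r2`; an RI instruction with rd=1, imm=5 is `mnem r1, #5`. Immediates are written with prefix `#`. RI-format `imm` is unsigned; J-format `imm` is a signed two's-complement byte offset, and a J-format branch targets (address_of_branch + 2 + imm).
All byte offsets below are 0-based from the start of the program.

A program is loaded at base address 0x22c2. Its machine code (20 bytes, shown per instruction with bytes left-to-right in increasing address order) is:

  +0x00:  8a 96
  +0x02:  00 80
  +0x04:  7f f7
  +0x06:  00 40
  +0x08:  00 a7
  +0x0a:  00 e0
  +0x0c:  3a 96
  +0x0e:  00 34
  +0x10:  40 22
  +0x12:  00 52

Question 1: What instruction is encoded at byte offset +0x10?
shr r1, r1

+0x10: 40 22 ⇒ word 0x2240 (little)
  opcode bits[15:12]=0x2: shr/RR
  rd@[11:9]=0x1 ⇒ r1
  rs@[8:6]=0x1 ⇒ r1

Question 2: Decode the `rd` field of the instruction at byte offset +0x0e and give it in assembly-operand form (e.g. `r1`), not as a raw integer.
@+0e  little-endian(00 34) = 0x3400
  top 4b → 0x3 → dec [R]
  [11:9] rd=2 = r2

r2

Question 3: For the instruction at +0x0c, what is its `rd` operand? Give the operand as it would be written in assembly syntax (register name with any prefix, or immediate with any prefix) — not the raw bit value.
r3

[0c] 3a 96 → 0x963a
  op=0x963a>>12=0x9 ⇒ cmpi (RI)
  rd@[11:9]=0x3 ⇒ r3
  imm@[8:0]=0x3a ⇒ #58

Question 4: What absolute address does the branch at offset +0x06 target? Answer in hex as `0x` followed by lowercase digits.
0x22ca

@+06  little-endian(00 40) = 0x4000
  op=0x4000>>12=0x4 ⇒ je (J)
  [11:0] imm=0 = #0
  target = base 0x22c2 + off 0x06 + 2 + imm 0 = 0x22ca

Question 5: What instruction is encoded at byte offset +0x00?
cmpi r3, #138

+0x00: 8a 96 ⇒ word 0x968a (little)
  top 4b → 0x9 → cmpi [RI]
  rd@[11:9]=0x3 ⇒ r3
  imm@[8:0]=0x8a ⇒ #138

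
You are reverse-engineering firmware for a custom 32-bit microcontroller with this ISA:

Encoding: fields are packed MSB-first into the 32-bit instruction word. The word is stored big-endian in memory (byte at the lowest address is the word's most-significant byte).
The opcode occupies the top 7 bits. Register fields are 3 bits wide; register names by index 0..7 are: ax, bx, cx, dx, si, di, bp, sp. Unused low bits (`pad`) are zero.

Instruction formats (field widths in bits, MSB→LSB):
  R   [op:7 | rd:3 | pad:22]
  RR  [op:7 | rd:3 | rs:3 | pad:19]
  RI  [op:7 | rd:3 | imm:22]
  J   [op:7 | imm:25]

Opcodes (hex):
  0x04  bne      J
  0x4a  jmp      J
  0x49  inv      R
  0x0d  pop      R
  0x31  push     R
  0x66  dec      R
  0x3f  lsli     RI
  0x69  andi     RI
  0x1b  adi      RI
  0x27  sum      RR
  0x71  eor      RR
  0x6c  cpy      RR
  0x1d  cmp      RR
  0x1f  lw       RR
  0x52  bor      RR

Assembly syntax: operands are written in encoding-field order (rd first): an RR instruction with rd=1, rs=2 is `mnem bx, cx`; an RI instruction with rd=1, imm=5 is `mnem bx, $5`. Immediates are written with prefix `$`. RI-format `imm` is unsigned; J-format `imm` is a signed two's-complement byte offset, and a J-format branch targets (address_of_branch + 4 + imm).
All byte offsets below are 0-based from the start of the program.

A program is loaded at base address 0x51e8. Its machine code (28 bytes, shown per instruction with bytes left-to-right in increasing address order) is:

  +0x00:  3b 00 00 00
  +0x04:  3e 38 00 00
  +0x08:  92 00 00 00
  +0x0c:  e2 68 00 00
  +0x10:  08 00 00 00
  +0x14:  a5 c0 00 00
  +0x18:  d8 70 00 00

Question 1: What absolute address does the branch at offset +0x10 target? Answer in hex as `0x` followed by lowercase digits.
off 0x10: read 08 00 00 00 as big → 0x08000000
  top 7b → 0x4 → bne [J]
  imm: (w>>0)&0x1ffffff=0x0 → $0
  target = base 0x51e8 + off 0x10 + 4 + imm 0 = 0x51fc

0x51fc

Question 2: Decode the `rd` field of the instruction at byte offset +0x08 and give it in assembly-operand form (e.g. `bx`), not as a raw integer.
off 0x08: read 92 00 00 00 as big → 0x92000000
  top 7b → 0x49 → inv [R]
  rd: (w>>22)&0x7=0x0 → ax

ax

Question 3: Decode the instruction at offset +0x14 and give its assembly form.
bor sp, ax

[14] a5 c0 00 00 → 0xa5c00000
  op=0xa5c00000>>25=0x52 ⇒ bor (RR)
  [24:22] rd=7 = sp
  [21:19] rs=0 = ax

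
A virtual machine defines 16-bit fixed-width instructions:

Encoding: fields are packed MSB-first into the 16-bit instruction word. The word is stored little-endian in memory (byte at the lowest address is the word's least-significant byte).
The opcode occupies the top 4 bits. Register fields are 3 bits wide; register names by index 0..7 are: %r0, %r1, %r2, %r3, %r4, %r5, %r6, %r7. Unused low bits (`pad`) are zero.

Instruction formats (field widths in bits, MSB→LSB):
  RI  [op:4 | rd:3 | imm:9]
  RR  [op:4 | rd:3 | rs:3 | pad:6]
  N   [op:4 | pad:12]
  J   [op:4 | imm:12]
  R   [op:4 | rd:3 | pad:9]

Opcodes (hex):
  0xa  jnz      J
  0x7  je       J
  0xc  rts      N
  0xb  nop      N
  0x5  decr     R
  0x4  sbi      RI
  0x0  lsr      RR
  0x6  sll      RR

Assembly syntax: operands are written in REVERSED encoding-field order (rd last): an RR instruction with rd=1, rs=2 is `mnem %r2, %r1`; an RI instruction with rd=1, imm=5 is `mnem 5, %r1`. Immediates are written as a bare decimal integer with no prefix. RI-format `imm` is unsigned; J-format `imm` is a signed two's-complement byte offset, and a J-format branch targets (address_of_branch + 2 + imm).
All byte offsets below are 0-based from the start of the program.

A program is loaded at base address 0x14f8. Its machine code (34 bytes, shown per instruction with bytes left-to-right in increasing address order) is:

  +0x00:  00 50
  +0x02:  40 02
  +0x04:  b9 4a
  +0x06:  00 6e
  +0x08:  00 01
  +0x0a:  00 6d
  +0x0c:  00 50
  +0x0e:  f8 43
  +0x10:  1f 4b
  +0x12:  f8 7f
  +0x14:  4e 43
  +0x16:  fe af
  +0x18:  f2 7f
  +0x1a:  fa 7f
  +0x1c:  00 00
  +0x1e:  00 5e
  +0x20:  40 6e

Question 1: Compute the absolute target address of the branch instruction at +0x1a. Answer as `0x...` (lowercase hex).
0x150e

[1a] fa 7f → 0x7ffa
  op=0x7ffa>>12=0x7 ⇒ je (J)
  [11:0] imm=4090 (s12→-6) = -6
  target = base 0x14f8 + off 0x1a + 2 + imm -6 = 0x150e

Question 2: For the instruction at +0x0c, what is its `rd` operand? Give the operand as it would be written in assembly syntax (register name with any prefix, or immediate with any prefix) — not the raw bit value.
[0c] 00 50 → 0x5000
  top 4b → 0x5 → decr [R]
  rd@[11:9]=0x0 ⇒ %r0

%r0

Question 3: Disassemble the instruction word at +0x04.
@+04  little-endian(b9 4a) = 0x4ab9
  opcode bits[15:12]=0x4: sbi/RI
  [11:9] rd=5 = %r5
  [8:0] imm=185 = 185

sbi 185, %r5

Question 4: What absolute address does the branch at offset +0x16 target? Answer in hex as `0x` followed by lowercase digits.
[16] fe af → 0xaffe
  opcode bits[15:12]=0xa: jnz/J
  [11:0] imm=4094 (s12→-2) = -2
  target = base 0x14f8 + off 0x16 + 2 + imm -2 = 0x150e

0x150e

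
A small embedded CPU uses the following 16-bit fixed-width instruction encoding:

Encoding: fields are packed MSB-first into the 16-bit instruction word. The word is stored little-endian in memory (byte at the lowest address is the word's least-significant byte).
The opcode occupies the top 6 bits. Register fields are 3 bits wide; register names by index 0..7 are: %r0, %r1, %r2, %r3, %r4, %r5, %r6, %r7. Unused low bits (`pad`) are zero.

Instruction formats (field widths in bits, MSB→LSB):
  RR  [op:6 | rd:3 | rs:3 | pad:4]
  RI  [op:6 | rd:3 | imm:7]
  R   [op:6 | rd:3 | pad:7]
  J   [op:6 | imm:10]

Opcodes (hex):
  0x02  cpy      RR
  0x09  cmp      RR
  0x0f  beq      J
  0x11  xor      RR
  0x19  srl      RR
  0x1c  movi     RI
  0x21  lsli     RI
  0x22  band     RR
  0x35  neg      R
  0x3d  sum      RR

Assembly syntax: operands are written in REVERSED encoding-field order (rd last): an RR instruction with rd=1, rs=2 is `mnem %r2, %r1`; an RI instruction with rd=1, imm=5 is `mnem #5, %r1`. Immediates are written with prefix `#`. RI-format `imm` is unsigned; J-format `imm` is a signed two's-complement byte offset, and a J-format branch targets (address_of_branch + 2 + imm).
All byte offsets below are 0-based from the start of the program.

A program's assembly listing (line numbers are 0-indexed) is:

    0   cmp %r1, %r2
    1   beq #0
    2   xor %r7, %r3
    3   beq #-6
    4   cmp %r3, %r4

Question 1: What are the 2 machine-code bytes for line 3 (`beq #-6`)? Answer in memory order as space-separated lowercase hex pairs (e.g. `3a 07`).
L3: beq op=0xf:6|imm=-6:10 ⇒ 0x3ffa ⇒ little fa 3f

fa 3f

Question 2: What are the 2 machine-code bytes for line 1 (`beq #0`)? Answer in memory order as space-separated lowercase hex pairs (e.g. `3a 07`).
00 3c

1. beq fields op=0xf:6|imm=0:10 → word 3c00h → 00 3c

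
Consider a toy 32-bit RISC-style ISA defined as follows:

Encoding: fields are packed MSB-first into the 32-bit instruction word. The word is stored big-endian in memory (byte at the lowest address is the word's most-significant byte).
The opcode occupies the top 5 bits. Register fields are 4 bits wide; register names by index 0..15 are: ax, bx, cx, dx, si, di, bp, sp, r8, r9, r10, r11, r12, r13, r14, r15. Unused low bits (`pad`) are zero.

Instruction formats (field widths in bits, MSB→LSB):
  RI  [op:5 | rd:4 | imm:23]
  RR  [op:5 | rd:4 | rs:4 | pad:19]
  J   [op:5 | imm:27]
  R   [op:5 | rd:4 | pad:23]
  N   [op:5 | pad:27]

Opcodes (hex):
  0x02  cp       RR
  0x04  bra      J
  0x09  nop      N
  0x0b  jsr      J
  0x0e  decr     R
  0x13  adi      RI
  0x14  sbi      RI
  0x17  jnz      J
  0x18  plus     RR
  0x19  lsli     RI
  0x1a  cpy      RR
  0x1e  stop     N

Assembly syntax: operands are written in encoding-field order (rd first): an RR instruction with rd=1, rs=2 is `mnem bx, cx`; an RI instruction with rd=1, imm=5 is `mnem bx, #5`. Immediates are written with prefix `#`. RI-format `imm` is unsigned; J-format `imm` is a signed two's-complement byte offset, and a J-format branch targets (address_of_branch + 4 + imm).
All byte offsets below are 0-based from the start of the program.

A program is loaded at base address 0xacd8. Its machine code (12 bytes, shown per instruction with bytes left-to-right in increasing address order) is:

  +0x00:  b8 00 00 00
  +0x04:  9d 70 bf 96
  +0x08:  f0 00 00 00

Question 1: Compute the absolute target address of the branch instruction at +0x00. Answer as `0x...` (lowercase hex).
0xacdc

+0x00: b8 00 00 00 ⇒ word 0xb8000000 (big)
  top 5b → 0x17 → jnz [J]
  [26:0] imm=0 = #0
  target = base 0xacd8 + off 0x00 + 4 + imm 0 = 0xacdc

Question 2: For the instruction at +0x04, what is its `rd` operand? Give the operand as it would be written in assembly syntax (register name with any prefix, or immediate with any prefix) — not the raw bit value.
off 0x04: read 9d 70 bf 96 as big → 0x9d70bf96
  opcode bits[31:27]=0x13: adi/RI
  [26:23] rd=10 = r10
  [22:0] imm=7389078 = #7389078

r10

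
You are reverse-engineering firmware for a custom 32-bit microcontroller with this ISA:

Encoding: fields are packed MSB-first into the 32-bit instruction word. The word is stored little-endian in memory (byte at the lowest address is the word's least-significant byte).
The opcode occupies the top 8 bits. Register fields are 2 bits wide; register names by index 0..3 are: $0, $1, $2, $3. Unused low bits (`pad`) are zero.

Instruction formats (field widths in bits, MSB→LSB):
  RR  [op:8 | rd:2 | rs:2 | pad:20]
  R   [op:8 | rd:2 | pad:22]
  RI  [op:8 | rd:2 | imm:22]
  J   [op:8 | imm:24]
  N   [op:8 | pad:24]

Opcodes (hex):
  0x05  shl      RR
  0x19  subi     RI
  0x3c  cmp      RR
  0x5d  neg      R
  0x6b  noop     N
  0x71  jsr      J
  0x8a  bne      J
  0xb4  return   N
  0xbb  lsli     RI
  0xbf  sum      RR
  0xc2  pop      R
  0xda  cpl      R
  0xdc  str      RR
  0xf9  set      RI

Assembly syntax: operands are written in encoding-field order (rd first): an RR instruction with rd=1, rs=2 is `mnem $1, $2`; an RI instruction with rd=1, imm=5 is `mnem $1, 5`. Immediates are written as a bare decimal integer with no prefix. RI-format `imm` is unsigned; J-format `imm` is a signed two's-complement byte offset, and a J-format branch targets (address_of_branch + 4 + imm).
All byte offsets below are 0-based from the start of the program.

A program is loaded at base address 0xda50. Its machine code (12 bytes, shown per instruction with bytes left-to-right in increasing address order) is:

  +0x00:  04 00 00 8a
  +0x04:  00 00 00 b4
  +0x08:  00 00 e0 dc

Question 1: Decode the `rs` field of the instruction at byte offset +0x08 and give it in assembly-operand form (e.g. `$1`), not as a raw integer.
$2

+0x08: 00 00 e0 dc ⇒ word 0xdce00000 (little)
  op=0xdce00000>>24=0xdc ⇒ str (RR)
  rd: (w>>22)&0x3=0x3 → $3
  rs: (w>>20)&0x3=0x2 → $2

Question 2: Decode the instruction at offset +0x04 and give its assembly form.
@+04  little-endian(00 00 00 b4) = 0xb4000000
  opcode bits[31:24]=0xb4: return/N

return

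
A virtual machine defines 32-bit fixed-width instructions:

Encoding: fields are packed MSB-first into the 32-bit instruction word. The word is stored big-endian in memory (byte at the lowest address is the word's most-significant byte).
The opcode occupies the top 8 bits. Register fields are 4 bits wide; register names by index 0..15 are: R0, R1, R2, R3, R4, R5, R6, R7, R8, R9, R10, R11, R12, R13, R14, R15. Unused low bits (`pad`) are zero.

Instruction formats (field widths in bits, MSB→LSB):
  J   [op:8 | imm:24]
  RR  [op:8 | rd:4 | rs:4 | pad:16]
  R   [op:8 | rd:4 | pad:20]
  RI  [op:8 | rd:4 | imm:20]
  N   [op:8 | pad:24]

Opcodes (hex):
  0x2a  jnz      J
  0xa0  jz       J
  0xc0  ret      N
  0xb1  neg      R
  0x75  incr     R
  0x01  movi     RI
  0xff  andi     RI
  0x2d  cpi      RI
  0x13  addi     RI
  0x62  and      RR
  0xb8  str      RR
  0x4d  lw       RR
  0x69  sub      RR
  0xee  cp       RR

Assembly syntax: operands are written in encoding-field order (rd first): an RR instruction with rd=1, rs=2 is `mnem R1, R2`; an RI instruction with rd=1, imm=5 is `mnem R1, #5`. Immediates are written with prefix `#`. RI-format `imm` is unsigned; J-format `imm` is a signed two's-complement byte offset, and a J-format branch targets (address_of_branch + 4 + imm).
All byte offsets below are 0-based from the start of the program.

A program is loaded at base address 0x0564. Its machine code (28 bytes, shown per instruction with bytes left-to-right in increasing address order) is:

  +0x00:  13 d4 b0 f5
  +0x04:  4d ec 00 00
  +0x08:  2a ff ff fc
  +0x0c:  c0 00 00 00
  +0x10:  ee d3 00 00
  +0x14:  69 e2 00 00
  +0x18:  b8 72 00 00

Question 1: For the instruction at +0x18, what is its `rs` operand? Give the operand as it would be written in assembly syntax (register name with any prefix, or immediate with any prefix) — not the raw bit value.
R2

[18] b8 72 00 00 → 0xb8720000
  opcode bits[31:24]=0xb8: str/RR
  [23:20] rd=7 = R7
  [19:16] rs=2 = R2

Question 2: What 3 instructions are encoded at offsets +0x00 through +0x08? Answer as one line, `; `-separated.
addi R13, #307445; lw R14, R12; jnz #-4

@+00  big-endian(13 d4 b0 f5) = 0x13d4b0f5
  op=0x13d4b0f5>>24=0x13 ⇒ addi (RI)
  rd@[23:20]=0xd ⇒ R13
  imm@[19:0]=0x4b0f5 ⇒ #307445
@+04  big-endian(4d ec 00 00) = 0x4dec0000
  op=0x4dec0000>>24=0x4d ⇒ lw (RR)
  rd@[23:20]=0xe ⇒ R14
  rs@[19:16]=0xc ⇒ R12
@+08  big-endian(2a ff ff fc) = 0x2afffffc
  op=0x2afffffc>>24=0x2a ⇒ jnz (J)
  imm@[23:0]=0xfffffc (s24→-4) ⇒ #-4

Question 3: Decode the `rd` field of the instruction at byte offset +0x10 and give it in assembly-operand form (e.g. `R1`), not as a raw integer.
R13

off 0x10: read ee d3 00 00 as big → 0xeed30000
  opcode bits[31:24]=0xee: cp/RR
  [23:20] rd=13 = R13
  [19:16] rs=3 = R3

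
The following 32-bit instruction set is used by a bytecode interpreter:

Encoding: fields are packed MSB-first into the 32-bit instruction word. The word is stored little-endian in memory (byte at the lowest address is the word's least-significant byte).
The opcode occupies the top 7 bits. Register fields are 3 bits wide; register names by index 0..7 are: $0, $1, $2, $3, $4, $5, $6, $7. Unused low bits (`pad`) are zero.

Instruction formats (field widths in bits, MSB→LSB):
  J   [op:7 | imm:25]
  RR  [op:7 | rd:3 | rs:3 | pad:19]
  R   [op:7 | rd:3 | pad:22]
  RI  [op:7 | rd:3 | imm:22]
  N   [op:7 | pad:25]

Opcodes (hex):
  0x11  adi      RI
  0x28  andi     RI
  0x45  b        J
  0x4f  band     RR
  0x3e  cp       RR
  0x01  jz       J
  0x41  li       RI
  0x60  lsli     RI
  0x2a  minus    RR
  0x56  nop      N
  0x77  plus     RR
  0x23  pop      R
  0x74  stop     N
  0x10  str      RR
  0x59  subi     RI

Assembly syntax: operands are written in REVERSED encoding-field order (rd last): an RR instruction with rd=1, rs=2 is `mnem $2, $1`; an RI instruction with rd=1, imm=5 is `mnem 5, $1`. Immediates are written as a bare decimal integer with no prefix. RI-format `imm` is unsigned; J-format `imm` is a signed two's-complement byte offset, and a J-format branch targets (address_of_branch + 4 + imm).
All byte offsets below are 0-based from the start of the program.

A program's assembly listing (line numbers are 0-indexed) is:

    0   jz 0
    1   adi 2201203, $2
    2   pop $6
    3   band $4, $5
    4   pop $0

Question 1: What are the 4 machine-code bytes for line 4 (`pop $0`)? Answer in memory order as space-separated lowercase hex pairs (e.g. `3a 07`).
00 00 00 46

L4: pop op=0x23:7|rd=0:3|pad=0:22 ⇒ 0x46000000 ⇒ little 00 00 00 46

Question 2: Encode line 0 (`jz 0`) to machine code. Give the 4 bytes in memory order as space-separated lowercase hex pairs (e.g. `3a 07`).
00 00 00 02

L0: jz op=0x1:7|imm=0:25 ⇒ 0x02000000 ⇒ little 00 00 00 02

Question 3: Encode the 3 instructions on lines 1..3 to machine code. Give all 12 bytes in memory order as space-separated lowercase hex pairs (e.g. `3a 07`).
L1: adi op=0x11:7|rd=2:3|imm=2201203:22 ⇒ 0x22a19673 ⇒ little 73 96 a1 22
L2: pop op=0x23:7|rd=6:3|pad=0:22 ⇒ 0x47800000 ⇒ little 00 00 80 47
L3: band op=0x4f:7|rd=5:3|rs=4:3|pad=0:19 ⇒ 0x9f600000 ⇒ little 00 00 60 9f

73 96 a1 22 00 00 80 47 00 00 60 9f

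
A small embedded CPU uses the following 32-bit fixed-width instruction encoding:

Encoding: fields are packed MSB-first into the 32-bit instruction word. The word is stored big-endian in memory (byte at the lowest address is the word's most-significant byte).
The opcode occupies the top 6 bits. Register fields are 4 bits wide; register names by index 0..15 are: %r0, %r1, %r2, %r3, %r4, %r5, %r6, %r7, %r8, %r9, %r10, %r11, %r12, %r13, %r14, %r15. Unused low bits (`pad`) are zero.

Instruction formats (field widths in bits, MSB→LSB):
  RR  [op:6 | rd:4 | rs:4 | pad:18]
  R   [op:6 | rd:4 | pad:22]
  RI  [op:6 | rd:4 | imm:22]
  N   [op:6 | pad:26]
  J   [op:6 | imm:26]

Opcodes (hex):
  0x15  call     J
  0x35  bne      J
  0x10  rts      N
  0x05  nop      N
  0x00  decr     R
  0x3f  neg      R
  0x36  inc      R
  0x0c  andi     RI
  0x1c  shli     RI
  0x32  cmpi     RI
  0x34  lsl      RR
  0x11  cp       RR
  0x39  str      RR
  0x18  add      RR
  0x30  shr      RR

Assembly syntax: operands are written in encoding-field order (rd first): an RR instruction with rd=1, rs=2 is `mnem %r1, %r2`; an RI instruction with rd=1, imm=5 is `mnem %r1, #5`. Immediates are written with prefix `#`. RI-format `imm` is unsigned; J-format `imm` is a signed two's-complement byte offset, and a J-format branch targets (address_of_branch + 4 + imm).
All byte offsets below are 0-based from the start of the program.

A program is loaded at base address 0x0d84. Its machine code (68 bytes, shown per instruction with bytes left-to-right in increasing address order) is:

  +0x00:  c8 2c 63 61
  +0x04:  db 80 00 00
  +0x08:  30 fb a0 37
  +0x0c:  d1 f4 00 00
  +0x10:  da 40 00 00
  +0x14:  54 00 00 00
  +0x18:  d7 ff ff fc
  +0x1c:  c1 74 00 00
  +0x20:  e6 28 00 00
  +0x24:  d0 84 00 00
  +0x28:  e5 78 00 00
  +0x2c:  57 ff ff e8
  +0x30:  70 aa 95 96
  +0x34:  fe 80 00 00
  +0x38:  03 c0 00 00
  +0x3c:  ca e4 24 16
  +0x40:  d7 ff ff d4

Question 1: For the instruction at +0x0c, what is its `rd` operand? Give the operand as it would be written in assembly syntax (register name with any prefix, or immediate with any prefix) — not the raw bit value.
+0x0c: d1 f4 00 00 ⇒ word 0xd1f40000 (big)
  op=0xd1f40000>>26=0x34 ⇒ lsl (RR)
  [25:22] rd=7 = %r7
  [21:18] rs=13 = %r13

%r7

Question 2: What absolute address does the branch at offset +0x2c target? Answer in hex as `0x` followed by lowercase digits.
[2c] 57 ff ff e8 → 0x57ffffe8
  op=0x57ffffe8>>26=0x15 ⇒ call (J)
  imm@[25:0]=0x3ffffe8 (s26→-24) ⇒ #-24
  target = base 0x0d84 + off 0x2c + 4 + imm -24 = 0x0d9c

0x0d9c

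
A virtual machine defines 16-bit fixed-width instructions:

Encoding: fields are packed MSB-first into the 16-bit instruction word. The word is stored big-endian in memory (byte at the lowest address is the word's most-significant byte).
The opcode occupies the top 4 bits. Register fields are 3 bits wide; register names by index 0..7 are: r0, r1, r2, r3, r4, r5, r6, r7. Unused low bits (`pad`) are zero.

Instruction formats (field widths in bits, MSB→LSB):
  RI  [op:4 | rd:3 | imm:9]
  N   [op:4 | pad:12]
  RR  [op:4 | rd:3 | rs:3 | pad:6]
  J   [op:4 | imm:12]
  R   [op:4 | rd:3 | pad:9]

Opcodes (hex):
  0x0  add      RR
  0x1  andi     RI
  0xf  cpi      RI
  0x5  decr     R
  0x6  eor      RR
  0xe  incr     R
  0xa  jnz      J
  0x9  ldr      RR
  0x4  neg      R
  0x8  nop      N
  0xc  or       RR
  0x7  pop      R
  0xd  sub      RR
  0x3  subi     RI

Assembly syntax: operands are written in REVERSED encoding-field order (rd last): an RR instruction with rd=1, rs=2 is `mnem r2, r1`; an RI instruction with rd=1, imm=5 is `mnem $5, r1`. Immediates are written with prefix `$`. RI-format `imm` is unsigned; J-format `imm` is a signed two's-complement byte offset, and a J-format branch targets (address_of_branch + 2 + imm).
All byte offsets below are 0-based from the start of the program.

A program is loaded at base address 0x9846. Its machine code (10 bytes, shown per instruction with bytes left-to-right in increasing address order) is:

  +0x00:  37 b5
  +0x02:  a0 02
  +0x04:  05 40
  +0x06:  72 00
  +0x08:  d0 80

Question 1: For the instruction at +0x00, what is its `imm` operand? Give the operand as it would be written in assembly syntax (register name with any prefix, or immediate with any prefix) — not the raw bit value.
+0x00: 37 b5 ⇒ word 0x37b5 (big)
  top 4b → 0x3 → subi [RI]
  rd: (w>>9)&0x7=0x3 → r3
  imm: (w>>0)&0x1ff=0x1b5 → $437

$437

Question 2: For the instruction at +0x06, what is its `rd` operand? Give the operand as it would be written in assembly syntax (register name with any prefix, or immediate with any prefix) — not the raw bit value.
r1

[06] 72 00 → 0x7200
  opcode bits[15:12]=0x7: pop/R
  rd@[11:9]=0x1 ⇒ r1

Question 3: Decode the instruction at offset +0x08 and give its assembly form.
[08] d0 80 → 0xd080
  top 4b → 0xd → sub [RR]
  rd@[11:9]=0x0 ⇒ r0
  rs@[8:6]=0x2 ⇒ r2

sub r2, r0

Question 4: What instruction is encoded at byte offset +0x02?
jnz $2

+0x02: a0 02 ⇒ word 0xa002 (big)
  top 4b → 0xa → jnz [J]
  [11:0] imm=2 = $2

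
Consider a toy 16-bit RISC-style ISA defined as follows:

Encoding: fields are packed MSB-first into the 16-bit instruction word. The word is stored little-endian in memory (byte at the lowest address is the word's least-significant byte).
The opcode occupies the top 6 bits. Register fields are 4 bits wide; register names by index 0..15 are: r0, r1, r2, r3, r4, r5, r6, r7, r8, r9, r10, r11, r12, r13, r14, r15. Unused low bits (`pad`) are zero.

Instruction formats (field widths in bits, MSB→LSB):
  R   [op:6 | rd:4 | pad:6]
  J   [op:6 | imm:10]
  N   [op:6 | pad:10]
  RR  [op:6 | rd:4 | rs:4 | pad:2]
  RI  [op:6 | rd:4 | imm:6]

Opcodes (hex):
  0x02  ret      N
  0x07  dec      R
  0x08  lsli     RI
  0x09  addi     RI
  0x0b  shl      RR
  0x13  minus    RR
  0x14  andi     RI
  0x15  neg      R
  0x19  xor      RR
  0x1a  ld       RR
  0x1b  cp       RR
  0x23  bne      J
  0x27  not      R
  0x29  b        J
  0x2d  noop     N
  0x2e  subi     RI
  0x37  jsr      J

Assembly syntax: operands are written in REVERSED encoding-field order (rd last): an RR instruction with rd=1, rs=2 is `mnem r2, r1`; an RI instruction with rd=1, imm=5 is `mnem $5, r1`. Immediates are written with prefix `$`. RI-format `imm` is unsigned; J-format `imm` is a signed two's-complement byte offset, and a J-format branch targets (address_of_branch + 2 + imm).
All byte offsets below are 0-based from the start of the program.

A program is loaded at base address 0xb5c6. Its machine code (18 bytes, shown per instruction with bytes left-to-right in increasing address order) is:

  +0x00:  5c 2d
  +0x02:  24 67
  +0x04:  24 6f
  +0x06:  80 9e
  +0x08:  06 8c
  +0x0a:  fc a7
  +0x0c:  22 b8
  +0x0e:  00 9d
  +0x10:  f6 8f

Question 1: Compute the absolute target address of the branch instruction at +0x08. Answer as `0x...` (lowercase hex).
+0x08: 06 8c ⇒ word 0x8c06 (little)
  top 6b → 0x23 → bne [J]
  [9:0] imm=6 = $6
  target = base 0xb5c6 + off 0x08 + 2 + imm 6 = 0xb5d6

0xb5d6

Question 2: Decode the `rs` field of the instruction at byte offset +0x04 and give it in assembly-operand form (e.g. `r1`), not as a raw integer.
+0x04: 24 6f ⇒ word 0x6f24 (little)
  opcode bits[15:10]=0x1b: cp/RR
  rd@[9:6]=0xc ⇒ r12
  rs@[5:2]=0x9 ⇒ r9

r9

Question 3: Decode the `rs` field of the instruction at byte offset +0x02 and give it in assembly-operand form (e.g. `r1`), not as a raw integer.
@+02  little-endian(24 67) = 0x6724
  op=0x6724>>10=0x19 ⇒ xor (RR)
  rd@[9:6]=0xc ⇒ r12
  rs@[5:2]=0x9 ⇒ r9

r9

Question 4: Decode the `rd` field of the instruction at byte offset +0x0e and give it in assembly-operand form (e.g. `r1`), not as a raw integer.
off 0x0e: read 00 9d as little → 0x9d00
  top 6b → 0x27 → not [R]
  [9:6] rd=4 = r4

r4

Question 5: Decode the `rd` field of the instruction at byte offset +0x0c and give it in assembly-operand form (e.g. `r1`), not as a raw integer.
+0x0c: 22 b8 ⇒ word 0xb822 (little)
  op=0xb822>>10=0x2e ⇒ subi (RI)
  rd@[9:6]=0x0 ⇒ r0
  imm@[5:0]=0x22 ⇒ $34

r0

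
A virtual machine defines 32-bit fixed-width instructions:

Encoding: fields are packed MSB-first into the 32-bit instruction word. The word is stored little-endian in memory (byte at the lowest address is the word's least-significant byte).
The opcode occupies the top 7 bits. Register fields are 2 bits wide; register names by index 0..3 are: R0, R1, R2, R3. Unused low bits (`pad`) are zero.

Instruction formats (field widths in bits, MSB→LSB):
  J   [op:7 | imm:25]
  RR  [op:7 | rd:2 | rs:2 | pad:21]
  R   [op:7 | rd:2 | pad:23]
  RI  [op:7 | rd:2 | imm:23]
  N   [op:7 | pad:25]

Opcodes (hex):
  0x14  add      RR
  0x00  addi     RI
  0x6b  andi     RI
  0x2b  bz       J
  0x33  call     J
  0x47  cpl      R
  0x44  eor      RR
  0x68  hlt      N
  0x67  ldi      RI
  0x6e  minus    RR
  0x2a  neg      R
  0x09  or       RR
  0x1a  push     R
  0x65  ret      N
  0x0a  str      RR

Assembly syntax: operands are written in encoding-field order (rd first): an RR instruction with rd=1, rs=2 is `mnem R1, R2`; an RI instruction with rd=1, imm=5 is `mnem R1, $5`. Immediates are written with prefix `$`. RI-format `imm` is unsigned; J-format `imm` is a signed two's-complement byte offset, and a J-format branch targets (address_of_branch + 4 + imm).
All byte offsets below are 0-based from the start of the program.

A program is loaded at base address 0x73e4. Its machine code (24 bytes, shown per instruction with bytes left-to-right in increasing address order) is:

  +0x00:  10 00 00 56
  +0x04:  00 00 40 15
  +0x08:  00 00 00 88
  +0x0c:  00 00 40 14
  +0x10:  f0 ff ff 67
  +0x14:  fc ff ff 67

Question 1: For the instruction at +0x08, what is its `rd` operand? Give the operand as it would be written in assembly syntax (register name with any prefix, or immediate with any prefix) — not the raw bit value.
off 0x08: read 00 00 00 88 as little → 0x88000000
  opcode bits[31:25]=0x44: eor/RR
  [24:23] rd=0 = R0
  [22:21] rs=0 = R0

R0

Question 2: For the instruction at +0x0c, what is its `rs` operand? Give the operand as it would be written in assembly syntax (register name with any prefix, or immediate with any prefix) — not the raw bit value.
R2

off 0x0c: read 00 00 40 14 as little → 0x14400000
  top 7b → 0xa → str [RR]
  rd@[24:23]=0x0 ⇒ R0
  rs@[22:21]=0x2 ⇒ R2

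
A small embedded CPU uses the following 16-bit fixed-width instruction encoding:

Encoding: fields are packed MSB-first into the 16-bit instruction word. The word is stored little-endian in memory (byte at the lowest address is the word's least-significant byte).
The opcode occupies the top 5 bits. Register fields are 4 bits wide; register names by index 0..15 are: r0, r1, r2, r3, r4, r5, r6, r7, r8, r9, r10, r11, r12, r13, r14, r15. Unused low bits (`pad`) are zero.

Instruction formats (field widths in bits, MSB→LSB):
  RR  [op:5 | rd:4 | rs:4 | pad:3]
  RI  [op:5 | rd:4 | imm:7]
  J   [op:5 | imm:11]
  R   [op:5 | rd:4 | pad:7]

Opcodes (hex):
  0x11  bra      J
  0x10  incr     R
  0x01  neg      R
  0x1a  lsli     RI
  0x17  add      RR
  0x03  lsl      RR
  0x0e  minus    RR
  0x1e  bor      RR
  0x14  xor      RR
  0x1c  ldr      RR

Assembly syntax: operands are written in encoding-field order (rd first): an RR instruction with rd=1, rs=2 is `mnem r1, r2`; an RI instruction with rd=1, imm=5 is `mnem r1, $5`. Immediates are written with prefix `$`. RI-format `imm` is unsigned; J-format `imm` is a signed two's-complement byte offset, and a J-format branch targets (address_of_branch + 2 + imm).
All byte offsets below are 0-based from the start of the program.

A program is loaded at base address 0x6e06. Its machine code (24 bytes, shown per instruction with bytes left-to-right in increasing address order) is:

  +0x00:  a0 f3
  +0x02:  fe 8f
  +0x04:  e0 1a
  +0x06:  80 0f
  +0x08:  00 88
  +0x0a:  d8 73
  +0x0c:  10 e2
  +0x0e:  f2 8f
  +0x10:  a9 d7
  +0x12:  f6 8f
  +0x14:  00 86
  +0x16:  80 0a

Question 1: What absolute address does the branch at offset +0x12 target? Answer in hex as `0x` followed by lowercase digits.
0x6e10

[12] f6 8f → 0x8ff6
  opcode bits[15:11]=0x11: bra/J
  imm: (w>>0)&0x7ff=0x7f6 (s11→-10) → $-10
  target = base 0x6e06 + off 0x12 + 2 + imm -10 = 0x6e10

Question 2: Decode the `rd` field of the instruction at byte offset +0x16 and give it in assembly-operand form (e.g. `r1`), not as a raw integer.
[16] 80 0a → 0x0a80
  opcode bits[15:11]=0x1: neg/R
  rd@[10:7]=0x5 ⇒ r5

r5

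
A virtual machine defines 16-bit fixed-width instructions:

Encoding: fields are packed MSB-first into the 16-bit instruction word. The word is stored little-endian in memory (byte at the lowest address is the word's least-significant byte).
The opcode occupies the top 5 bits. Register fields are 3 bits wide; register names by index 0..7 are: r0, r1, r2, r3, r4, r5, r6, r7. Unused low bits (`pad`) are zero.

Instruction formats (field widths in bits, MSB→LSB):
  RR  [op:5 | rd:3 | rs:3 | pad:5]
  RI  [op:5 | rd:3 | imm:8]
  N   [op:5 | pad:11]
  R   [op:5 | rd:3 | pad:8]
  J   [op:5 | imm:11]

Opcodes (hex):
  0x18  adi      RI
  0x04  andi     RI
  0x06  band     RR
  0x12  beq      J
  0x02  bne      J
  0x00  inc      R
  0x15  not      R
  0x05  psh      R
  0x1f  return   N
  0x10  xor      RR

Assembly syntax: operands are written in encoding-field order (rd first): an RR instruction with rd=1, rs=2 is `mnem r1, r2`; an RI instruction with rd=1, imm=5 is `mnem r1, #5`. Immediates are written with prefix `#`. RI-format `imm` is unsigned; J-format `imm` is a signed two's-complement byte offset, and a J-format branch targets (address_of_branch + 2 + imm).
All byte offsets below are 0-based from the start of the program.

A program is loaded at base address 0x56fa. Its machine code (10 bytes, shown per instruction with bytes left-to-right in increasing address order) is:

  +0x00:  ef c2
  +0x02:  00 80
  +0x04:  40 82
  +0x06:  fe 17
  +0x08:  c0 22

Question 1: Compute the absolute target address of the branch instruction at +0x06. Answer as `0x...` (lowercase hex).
0x5700

[06] fe 17 → 0x17fe
  opcode bits[15:11]=0x2: bne/J
  imm@[10:0]=0x7fe (s11→-2) ⇒ #-2
  target = base 0x56fa + off 0x06 + 2 + imm -2 = 0x5700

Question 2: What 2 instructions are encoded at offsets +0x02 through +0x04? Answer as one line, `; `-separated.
+0x02: 00 80 ⇒ word 0x8000 (little)
  op=0x8000>>11=0x10 ⇒ xor (RR)
  rd@[10:8]=0x0 ⇒ r0
  rs@[7:5]=0x0 ⇒ r0
+0x04: 40 82 ⇒ word 0x8240 (little)
  op=0x8240>>11=0x10 ⇒ xor (RR)
  rd@[10:8]=0x2 ⇒ r2
  rs@[7:5]=0x2 ⇒ r2

xor r0, r0; xor r2, r2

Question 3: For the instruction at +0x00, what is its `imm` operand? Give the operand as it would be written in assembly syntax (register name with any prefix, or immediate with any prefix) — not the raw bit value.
[00] ef c2 → 0xc2ef
  op=0xc2ef>>11=0x18 ⇒ adi (RI)
  rd@[10:8]=0x2 ⇒ r2
  imm@[7:0]=0xef ⇒ #239

#239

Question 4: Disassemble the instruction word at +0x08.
+0x08: c0 22 ⇒ word 0x22c0 (little)
  top 5b → 0x4 → andi [RI]
  [10:8] rd=2 = r2
  [7:0] imm=192 = #192

andi r2, #192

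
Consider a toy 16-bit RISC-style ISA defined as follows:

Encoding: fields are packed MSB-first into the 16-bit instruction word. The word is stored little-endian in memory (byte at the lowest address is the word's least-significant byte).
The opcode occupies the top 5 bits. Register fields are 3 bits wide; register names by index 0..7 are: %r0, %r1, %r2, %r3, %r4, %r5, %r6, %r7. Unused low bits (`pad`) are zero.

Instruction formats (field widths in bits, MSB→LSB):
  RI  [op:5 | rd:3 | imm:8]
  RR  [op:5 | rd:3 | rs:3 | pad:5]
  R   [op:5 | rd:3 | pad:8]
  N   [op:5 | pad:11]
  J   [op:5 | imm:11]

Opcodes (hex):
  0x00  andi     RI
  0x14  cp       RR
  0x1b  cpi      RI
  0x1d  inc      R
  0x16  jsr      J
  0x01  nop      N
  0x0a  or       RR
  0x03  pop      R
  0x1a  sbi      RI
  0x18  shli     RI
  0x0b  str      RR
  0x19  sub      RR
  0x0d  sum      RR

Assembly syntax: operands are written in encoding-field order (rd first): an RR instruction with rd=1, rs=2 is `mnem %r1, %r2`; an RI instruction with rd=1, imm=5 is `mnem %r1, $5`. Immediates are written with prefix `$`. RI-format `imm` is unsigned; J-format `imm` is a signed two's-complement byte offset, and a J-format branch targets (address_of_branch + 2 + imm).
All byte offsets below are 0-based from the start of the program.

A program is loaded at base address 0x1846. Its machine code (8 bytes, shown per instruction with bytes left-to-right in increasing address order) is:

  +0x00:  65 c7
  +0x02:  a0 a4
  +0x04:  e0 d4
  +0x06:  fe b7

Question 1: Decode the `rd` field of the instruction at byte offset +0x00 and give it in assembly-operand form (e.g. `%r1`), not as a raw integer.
off 0x00: read 65 c7 as little → 0xc765
  opcode bits[15:11]=0x18: shli/RI
  [10:8] rd=7 = %r7
  [7:0] imm=101 = $101

%r7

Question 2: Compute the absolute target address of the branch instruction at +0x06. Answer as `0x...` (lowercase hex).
0x184c

[06] fe b7 → 0xb7fe
  opcode bits[15:11]=0x16: jsr/J
  imm: (w>>0)&0x7ff=0x7fe (s11→-2) → $-2
  target = base 0x1846 + off 0x06 + 2 + imm -2 = 0x184c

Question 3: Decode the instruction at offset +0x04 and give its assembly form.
[04] e0 d4 → 0xd4e0
  top 5b → 0x1a → sbi [RI]
  rd: (w>>8)&0x7=0x4 → %r4
  imm: (w>>0)&0xff=0xe0 → $224

sbi %r4, $224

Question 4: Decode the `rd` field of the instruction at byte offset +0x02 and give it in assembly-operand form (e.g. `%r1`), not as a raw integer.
%r4

+0x02: a0 a4 ⇒ word 0xa4a0 (little)
  top 5b → 0x14 → cp [RR]
  rd: (w>>8)&0x7=0x4 → %r4
  rs: (w>>5)&0x7=0x5 → %r5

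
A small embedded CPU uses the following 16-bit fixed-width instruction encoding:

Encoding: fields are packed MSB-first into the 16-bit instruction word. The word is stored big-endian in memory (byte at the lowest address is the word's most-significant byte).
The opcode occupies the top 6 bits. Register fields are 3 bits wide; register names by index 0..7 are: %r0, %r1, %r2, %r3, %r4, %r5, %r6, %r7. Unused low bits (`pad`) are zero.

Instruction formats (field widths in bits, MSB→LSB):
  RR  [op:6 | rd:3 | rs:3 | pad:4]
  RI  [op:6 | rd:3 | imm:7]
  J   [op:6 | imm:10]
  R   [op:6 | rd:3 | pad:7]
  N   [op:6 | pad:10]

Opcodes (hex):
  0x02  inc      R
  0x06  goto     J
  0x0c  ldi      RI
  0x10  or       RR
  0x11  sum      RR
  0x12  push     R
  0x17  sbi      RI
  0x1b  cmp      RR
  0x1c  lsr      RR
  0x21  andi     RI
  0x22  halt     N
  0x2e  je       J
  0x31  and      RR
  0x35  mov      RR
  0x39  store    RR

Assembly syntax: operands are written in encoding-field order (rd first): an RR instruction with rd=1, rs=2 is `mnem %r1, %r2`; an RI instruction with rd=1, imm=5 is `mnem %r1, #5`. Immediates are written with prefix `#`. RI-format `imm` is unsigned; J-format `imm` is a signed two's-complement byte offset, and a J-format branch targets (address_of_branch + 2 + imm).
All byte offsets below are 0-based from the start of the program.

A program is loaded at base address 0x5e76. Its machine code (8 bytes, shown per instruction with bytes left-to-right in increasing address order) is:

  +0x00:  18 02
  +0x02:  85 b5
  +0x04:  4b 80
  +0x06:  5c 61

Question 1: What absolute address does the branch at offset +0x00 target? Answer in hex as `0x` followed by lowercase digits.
0x5e7a

off 0x00: read 18 02 as big → 0x1802
  top 6b → 0x6 → goto [J]
  imm: (w>>0)&0x3ff=0x2 → #2
  target = base 0x5e76 + off 0x00 + 2 + imm 2 = 0x5e7a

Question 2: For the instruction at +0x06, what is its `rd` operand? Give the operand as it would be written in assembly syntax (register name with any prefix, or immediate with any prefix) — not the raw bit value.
%r0

off 0x06: read 5c 61 as big → 0x5c61
  op=0x5c61>>10=0x17 ⇒ sbi (RI)
  [9:7] rd=0 = %r0
  [6:0] imm=97 = #97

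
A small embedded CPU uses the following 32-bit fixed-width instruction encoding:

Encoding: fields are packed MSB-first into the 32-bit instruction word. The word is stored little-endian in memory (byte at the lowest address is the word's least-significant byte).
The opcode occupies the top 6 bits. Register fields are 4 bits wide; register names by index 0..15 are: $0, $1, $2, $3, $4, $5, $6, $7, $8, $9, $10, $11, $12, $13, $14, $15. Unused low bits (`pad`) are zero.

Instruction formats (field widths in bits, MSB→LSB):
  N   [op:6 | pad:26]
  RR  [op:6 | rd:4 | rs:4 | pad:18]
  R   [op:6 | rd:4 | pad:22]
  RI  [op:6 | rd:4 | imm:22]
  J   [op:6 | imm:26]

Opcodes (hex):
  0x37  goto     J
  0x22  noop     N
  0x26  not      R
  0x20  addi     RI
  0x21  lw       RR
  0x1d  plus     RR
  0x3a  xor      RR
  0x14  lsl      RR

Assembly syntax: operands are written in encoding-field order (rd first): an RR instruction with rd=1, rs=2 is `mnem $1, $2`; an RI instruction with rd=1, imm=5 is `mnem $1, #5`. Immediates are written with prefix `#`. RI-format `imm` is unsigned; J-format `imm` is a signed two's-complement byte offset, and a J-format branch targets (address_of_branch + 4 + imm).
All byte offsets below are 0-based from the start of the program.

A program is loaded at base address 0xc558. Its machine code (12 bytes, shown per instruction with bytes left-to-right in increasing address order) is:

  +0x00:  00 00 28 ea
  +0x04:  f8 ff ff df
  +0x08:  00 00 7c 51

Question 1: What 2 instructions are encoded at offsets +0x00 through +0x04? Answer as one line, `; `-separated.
[00] 00 00 28 ea → 0xea280000
  top 6b → 0x3a → xor [RR]
  [25:22] rd=8 = $8
  [21:18] rs=10 = $10
[04] f8 ff ff df → 0xdffffff8
  top 6b → 0x37 → goto [J]
  [25:0] imm=67108856 (s26→-8) = #-8

xor $8, $10; goto #-8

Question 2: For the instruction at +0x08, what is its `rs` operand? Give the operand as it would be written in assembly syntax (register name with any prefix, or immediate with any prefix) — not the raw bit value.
[08] 00 00 7c 51 → 0x517c0000
  opcode bits[31:26]=0x14: lsl/RR
  rd@[25:22]=0x5 ⇒ $5
  rs@[21:18]=0xf ⇒ $15

$15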